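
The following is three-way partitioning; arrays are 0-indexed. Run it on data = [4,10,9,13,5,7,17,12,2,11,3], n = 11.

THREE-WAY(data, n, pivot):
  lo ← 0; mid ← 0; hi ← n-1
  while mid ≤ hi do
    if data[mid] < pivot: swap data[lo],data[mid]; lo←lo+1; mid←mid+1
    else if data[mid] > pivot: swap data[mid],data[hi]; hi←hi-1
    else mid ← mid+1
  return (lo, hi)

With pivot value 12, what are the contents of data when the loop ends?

[4,10,9,3,5,7,11,2,12,17,13]

lo=0 mid=0 hi=10
4<12: swap(0,0), lo=1 mid=1 ⇒ [4,10,9,13,5,7,17,12,2,11,3]
10<12: swap(1,1), lo=2 mid=2 ⇒ [4,10,9,13,5,7,17,12,2,11,3]
9<12: swap(2,2), lo=3 mid=3 ⇒ [4,10,9,13,5,7,17,12,2,11,3]
13>12: swap(3,10), hi=9 ⇒ [4,10,9,3,5,7,17,12,2,11,13]
3<12: swap(3,3), lo=4 mid=4 ⇒ [4,10,9,3,5,7,17,12,2,11,13]
5<12: swap(4,4), lo=5 mid=5 ⇒ [4,10,9,3,5,7,17,12,2,11,13]
7<12: swap(5,5), lo=6 mid=6 ⇒ [4,10,9,3,5,7,17,12,2,11,13]
17>12: swap(6,9), hi=8 ⇒ [4,10,9,3,5,7,11,12,2,17,13]
11<12: swap(6,6), lo=7 mid=7 ⇒ [4,10,9,3,5,7,11,12,2,17,13]
12=12: mid=8
2<12: swap(7,8), lo=8 mid=9 ⇒ [4,10,9,3,5,7,11,2,12,17,13]
done. lo=8 hi=8; data=[4,10,9,3,5,7,11,2,12,17,13]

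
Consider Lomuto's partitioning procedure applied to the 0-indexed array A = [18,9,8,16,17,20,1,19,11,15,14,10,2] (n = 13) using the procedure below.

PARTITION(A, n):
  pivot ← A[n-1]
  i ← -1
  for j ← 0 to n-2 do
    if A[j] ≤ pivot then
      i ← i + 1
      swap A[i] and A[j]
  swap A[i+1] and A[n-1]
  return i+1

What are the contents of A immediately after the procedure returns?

[1,2,8,16,17,20,18,19,11,15,14,10,9]

pivot = A[12] = 2; i = -1
j=0: A[0]=18 > 2 → no swap
j=1: A[1]=9 > 2 → no swap
j=2: A[2]=8 > 2 → no swap
j=3: A[3]=16 > 2 → no swap
j=4: A[4]=17 > 2 → no swap
j=5: A[5]=20 > 2 → no swap
j=6: A[6]=1 ≤ 2 → i=0, swap A[0],A[6] → [1,9,8,16,17,20,18,19,11,15,14,10,2]
j=7: A[7]=19 > 2 → no swap
j=8: A[8]=11 > 2 → no swap
j=9: A[9]=15 > 2 → no swap
j=10: A[10]=14 > 2 → no swap
j=11: A[11]=10 > 2 → no swap
final swap A[1],A[12] → [1,2,8,16,17,20,18,19,11,15,14,10,9]; return 1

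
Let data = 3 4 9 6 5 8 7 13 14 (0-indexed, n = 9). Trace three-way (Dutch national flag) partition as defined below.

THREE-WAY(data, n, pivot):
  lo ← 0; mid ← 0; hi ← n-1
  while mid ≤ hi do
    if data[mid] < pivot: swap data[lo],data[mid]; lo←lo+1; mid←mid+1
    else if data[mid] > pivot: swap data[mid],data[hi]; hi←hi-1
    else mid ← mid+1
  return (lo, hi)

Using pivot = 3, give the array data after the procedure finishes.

lo=0 mid=0 hi=8
3=3: mid=1
4>3: swap(1,8), hi=7 ⇒ 3 14 9 6 5 8 7 13 4
14>3: swap(1,7), hi=6 ⇒ 3 13 9 6 5 8 7 14 4
13>3: swap(1,6), hi=5 ⇒ 3 7 9 6 5 8 13 14 4
7>3: swap(1,5), hi=4 ⇒ 3 8 9 6 5 7 13 14 4
8>3: swap(1,4), hi=3 ⇒ 3 5 9 6 8 7 13 14 4
5>3: swap(1,3), hi=2 ⇒ 3 6 9 5 8 7 13 14 4
6>3: swap(1,2), hi=1 ⇒ 3 9 6 5 8 7 13 14 4
9>3: swap(1,1), hi=0 ⇒ 3 9 6 5 8 7 13 14 4
done. lo=0 hi=0; data=3 9 6 5 8 7 13 14 4

3 9 6 5 8 7 13 14 4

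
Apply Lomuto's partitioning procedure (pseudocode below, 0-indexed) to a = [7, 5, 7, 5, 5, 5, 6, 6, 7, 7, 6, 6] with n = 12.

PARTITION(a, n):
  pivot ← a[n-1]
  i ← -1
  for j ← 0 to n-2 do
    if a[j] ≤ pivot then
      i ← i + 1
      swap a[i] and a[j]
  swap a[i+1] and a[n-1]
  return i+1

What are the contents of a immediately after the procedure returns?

[5, 5, 5, 5, 6, 6, 6, 6, 7, 7, 7, 7]

pivot=6, i=-1
j=0: 7>6, skip
j=1: 5≤6, i=0, swap(0,1) ⇒ [5, 7, 7, 5, 5, 5, 6, 6, 7, 7, 6, 6]
j=2: 7>6, skip
j=3: 5≤6, i=1, swap(1,3) ⇒ [5, 5, 7, 7, 5, 5, 6, 6, 7, 7, 6, 6]
j=4: 5≤6, i=2, swap(2,4) ⇒ [5, 5, 5, 7, 7, 5, 6, 6, 7, 7, 6, 6]
j=5: 5≤6, i=3, swap(3,5) ⇒ [5, 5, 5, 5, 7, 7, 6, 6, 7, 7, 6, 6]
j=6: 6≤6, i=4, swap(4,6) ⇒ [5, 5, 5, 5, 6, 7, 7, 6, 7, 7, 6, 6]
j=7: 6≤6, i=5, swap(5,7) ⇒ [5, 5, 5, 5, 6, 6, 7, 7, 7, 7, 6, 6]
j=8: 7>6, skip
j=9: 7>6, skip
j=10: 6≤6, i=6, swap(6,10) ⇒ [5, 5, 5, 5, 6, 6, 6, 7, 7, 7, 7, 6]
swap(7,11) ⇒ [5, 5, 5, 5, 6, 6, 6, 6, 7, 7, 7, 7]; return 7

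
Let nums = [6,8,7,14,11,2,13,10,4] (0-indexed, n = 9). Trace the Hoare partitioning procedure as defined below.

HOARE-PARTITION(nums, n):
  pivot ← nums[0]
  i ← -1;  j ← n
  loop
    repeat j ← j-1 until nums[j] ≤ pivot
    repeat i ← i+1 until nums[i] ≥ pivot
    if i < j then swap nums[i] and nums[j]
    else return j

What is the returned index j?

pivot = nums[0] = 6; i = -1, j = 9
j→8 (nums[8]=4≤6), i→0 (nums[0]=6≥6); i<j, swap → [4,8,7,14,11,2,13,10,6]
j→5 (nums[5]=2≤6), i→1 (nums[1]=8≥6); i<j, swap → [4,2,7,14,11,8,13,10,6]
j→1, i→2; i≥j, return j=1. nums = [4,2,7,14,11,8,13,10,6]

1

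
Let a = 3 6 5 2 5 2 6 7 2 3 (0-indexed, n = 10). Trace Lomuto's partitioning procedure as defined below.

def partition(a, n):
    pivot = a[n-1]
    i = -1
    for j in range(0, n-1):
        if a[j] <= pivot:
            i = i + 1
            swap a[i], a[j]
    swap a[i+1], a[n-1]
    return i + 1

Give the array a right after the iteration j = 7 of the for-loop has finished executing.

3 2 2 6 5 5 6 7 2 3

pivot=3, i=-1
j=0: 3≤3, i=0, swap(0,0) ⇒ 3 6 5 2 5 2 6 7 2 3
j=1: 6>3, skip
j=2: 5>3, skip
j=3: 2≤3, i=1, swap(1,3) ⇒ 3 2 5 6 5 2 6 7 2 3
j=4: 5>3, skip
j=5: 2≤3, i=2, swap(2,5) ⇒ 3 2 2 6 5 5 6 7 2 3
j=6: 6>3, skip
j=7: 7>3, skip
(after j=7) a = 3 2 2 6 5 5 6 7 2 3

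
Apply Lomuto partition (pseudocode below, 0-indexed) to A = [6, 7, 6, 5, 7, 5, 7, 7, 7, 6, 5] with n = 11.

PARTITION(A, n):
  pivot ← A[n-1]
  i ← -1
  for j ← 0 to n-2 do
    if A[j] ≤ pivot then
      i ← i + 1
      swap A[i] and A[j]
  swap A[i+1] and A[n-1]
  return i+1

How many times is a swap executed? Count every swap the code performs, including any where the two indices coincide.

pivot=5, i=-1
j=0: 6>5, skip
j=1: 7>5, skip
j=2: 6>5, skip
j=3: 5≤5, i=0, swap(0,3) ⇒ [5, 7, 6, 6, 7, 5, 7, 7, 7, 6, 5]
j=4: 7>5, skip
j=5: 5≤5, i=1, swap(1,5) ⇒ [5, 5, 6, 6, 7, 7, 7, 7, 7, 6, 5]
j=6: 7>5, skip
j=7: 7>5, skip
j=8: 7>5, skip
j=9: 6>5, skip
swap(2,10) ⇒ [5, 5, 5, 6, 7, 7, 7, 7, 7, 6, 6]; return 2

3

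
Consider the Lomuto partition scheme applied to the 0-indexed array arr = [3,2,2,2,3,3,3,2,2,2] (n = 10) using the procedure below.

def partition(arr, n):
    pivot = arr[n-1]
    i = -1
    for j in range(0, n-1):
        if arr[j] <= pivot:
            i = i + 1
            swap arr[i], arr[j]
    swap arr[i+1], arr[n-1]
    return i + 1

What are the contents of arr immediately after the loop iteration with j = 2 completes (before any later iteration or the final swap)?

pivot=2, i=-1
j=0: 3>2, skip
j=1: 2≤2, i=0, swap(0,1) ⇒ [2,3,2,2,3,3,3,2,2,2]
j=2: 2≤2, i=1, swap(1,2) ⇒ [2,2,3,2,3,3,3,2,2,2]
(after j=2) arr = [2,2,3,2,3,3,3,2,2,2]

[2,2,3,2,3,3,3,2,2,2]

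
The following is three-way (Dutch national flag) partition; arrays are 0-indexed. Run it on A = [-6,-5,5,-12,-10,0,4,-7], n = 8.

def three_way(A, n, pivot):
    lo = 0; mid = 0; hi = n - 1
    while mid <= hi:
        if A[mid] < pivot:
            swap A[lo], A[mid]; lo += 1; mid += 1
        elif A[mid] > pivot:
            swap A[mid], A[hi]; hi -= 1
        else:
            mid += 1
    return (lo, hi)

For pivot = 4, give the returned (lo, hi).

(6, 6)

lo=0 mid=0 hi=7
-6<4: swap(0,0), lo=1 mid=1 ⇒ [-6,-5,5,-12,-10,0,4,-7]
-5<4: swap(1,1), lo=2 mid=2 ⇒ [-6,-5,5,-12,-10,0,4,-7]
5>4: swap(2,7), hi=6 ⇒ [-6,-5,-7,-12,-10,0,4,5]
-7<4: swap(2,2), lo=3 mid=3 ⇒ [-6,-5,-7,-12,-10,0,4,5]
-12<4: swap(3,3), lo=4 mid=4 ⇒ [-6,-5,-7,-12,-10,0,4,5]
-10<4: swap(4,4), lo=5 mid=5 ⇒ [-6,-5,-7,-12,-10,0,4,5]
0<4: swap(5,5), lo=6 mid=6 ⇒ [-6,-5,-7,-12,-10,0,4,5]
4=4: mid=7
done. lo=6 hi=6; A=[-6,-5,-7,-12,-10,0,4,5]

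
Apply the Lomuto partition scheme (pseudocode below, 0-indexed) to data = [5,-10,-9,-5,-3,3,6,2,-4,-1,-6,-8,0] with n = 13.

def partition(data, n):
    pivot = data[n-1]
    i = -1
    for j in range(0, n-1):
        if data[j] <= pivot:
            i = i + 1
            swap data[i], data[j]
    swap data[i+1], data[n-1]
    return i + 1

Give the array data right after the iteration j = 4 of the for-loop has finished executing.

pivot = data[12] = 0; i = -1
j=0: data[0]=5 > 0 → no swap
j=1: data[1]=-10 ≤ 0 → i=0, swap data[0],data[1] → [-10,5,-9,-5,-3,3,6,2,-4,-1,-6,-8,0]
j=2: data[2]=-9 ≤ 0 → i=1, swap data[1],data[2] → [-10,-9,5,-5,-3,3,6,2,-4,-1,-6,-8,0]
j=3: data[3]=-5 ≤ 0 → i=2, swap data[2],data[3] → [-10,-9,-5,5,-3,3,6,2,-4,-1,-6,-8,0]
j=4: data[4]=-3 ≤ 0 → i=3, swap data[3],data[4] → [-10,-9,-5,-3,5,3,6,2,-4,-1,-6,-8,0]
(after j=4) data = [-10,-9,-5,-3,5,3,6,2,-4,-1,-6,-8,0]

[-10,-9,-5,-3,5,3,6,2,-4,-1,-6,-8,0]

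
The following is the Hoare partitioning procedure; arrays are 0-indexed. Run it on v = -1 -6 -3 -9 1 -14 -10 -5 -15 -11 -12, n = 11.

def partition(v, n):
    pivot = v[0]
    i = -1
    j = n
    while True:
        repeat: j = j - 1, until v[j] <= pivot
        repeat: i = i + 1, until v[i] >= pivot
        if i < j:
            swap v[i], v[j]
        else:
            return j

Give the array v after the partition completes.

-12 -6 -3 -9 -11 -14 -10 -5 -15 1 -1

pivot = v[0] = -1; i = -1, j = 11
j→10 (v[10]=-12≤-1), i→0 (v[0]=-1≥-1); i<j, swap → -12 -6 -3 -9 1 -14 -10 -5 -15 -11 -1
j→9 (v[9]=-11≤-1), i→4 (v[4]=1≥-1); i<j, swap → -12 -6 -3 -9 -11 -14 -10 -5 -15 1 -1
j→8, i→9; i≥j, return j=8. v = -12 -6 -3 -9 -11 -14 -10 -5 -15 1 -1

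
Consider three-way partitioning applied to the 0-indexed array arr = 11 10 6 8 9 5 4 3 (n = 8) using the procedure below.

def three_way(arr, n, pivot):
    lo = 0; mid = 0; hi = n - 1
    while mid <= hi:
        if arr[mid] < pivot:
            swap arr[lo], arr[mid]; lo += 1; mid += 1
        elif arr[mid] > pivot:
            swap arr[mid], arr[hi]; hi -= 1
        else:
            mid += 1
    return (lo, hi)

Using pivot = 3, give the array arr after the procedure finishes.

pivot = 3; lo=0, mid=0, hi=7
arr[mid]=11>3: swap arr[0],arr[7]; hi=6 → 3 10 6 8 9 5 4 11
arr[mid]=3=3: mid=1
arr[mid]=10>3: swap arr[1],arr[6]; hi=5 → 3 4 6 8 9 5 10 11
arr[mid]=4>3: swap arr[1],arr[5]; hi=4 → 3 5 6 8 9 4 10 11
arr[mid]=5>3: swap arr[1],arr[4]; hi=3 → 3 9 6 8 5 4 10 11
arr[mid]=9>3: swap arr[1],arr[3]; hi=2 → 3 8 6 9 5 4 10 11
arr[mid]=8>3: swap arr[1],arr[2]; hi=1 → 3 6 8 9 5 4 10 11
arr[mid]=6>3: swap arr[1],arr[1]; hi=0 → 3 6 8 9 5 4 10 11
end: lo=0, hi=0; arr = 3 6 8 9 5 4 10 11

3 6 8 9 5 4 10 11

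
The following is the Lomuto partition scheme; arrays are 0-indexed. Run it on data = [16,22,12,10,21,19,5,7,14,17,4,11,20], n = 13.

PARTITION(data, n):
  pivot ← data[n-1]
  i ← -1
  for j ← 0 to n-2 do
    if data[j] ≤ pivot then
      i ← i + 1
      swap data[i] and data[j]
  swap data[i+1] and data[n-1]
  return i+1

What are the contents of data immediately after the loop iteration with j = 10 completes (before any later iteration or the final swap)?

pivot = data[12] = 20; i = -1
j=0: data[0]=16 ≤ 20 → i=0, swap data[0],data[0] (no change) → [16,22,12,10,21,19,5,7,14,17,4,11,20]
j=1: data[1]=22 > 20 → no swap
j=2: data[2]=12 ≤ 20 → i=1, swap data[1],data[2] → [16,12,22,10,21,19,5,7,14,17,4,11,20]
j=3: data[3]=10 ≤ 20 → i=2, swap data[2],data[3] → [16,12,10,22,21,19,5,7,14,17,4,11,20]
j=4: data[4]=21 > 20 → no swap
j=5: data[5]=19 ≤ 20 → i=3, swap data[3],data[5] → [16,12,10,19,21,22,5,7,14,17,4,11,20]
j=6: data[6]=5 ≤ 20 → i=4, swap data[4],data[6] → [16,12,10,19,5,22,21,7,14,17,4,11,20]
j=7: data[7]=7 ≤ 20 → i=5, swap data[5],data[7] → [16,12,10,19,5,7,21,22,14,17,4,11,20]
j=8: data[8]=14 ≤ 20 → i=6, swap data[6],data[8] → [16,12,10,19,5,7,14,22,21,17,4,11,20]
j=9: data[9]=17 ≤ 20 → i=7, swap data[7],data[9] → [16,12,10,19,5,7,14,17,21,22,4,11,20]
j=10: data[10]=4 ≤ 20 → i=8, swap data[8],data[10] → [16,12,10,19,5,7,14,17,4,22,21,11,20]
(after j=10) data = [16,12,10,19,5,7,14,17,4,22,21,11,20]

[16,12,10,19,5,7,14,17,4,22,21,11,20]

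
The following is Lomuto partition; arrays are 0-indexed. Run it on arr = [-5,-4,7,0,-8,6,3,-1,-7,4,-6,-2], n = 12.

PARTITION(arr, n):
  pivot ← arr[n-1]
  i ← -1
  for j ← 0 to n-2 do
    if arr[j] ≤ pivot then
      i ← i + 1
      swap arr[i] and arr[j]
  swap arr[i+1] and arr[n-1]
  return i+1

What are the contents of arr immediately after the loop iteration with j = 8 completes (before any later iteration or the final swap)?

pivot = arr[11] = -2; i = -1
j=0: arr[0]=-5 ≤ -2 → i=0, swap arr[0],arr[0] (no change) → [-5,-4,7,0,-8,6,3,-1,-7,4,-6,-2]
j=1: arr[1]=-4 ≤ -2 → i=1, swap arr[1],arr[1] (no change) → [-5,-4,7,0,-8,6,3,-1,-7,4,-6,-2]
j=2: arr[2]=7 > -2 → no swap
j=3: arr[3]=0 > -2 → no swap
j=4: arr[4]=-8 ≤ -2 → i=2, swap arr[2],arr[4] → [-5,-4,-8,0,7,6,3,-1,-7,4,-6,-2]
j=5: arr[5]=6 > -2 → no swap
j=6: arr[6]=3 > -2 → no swap
j=7: arr[7]=-1 > -2 → no swap
j=8: arr[8]=-7 ≤ -2 → i=3, swap arr[3],arr[8] → [-5,-4,-8,-7,7,6,3,-1,0,4,-6,-2]
(after j=8) arr = [-5,-4,-8,-7,7,6,3,-1,0,4,-6,-2]

[-5,-4,-8,-7,7,6,3,-1,0,4,-6,-2]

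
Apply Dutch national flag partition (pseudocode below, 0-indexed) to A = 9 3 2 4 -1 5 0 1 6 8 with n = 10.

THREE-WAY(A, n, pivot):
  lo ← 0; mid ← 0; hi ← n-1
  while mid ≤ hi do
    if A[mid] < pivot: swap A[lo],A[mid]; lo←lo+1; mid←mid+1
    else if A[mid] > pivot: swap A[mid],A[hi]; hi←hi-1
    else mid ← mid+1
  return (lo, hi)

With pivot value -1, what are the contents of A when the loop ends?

-1 2 4 3 5 0 1 6 8 9

pivot = -1; lo=0, mid=0, hi=9
A[mid]=9>-1: swap A[0],A[9]; hi=8 → 8 3 2 4 -1 5 0 1 6 9
A[mid]=8>-1: swap A[0],A[8]; hi=7 → 6 3 2 4 -1 5 0 1 8 9
A[mid]=6>-1: swap A[0],A[7]; hi=6 → 1 3 2 4 -1 5 0 6 8 9
A[mid]=1>-1: swap A[0],A[6]; hi=5 → 0 3 2 4 -1 5 1 6 8 9
A[mid]=0>-1: swap A[0],A[5]; hi=4 → 5 3 2 4 -1 0 1 6 8 9
A[mid]=5>-1: swap A[0],A[4]; hi=3 → -1 3 2 4 5 0 1 6 8 9
A[mid]=-1=-1: mid=1
A[mid]=3>-1: swap A[1],A[3]; hi=2 → -1 4 2 3 5 0 1 6 8 9
A[mid]=4>-1: swap A[1],A[2]; hi=1 → -1 2 4 3 5 0 1 6 8 9
A[mid]=2>-1: swap A[1],A[1]; hi=0 → -1 2 4 3 5 0 1 6 8 9
end: lo=0, hi=0; A = -1 2 4 3 5 0 1 6 8 9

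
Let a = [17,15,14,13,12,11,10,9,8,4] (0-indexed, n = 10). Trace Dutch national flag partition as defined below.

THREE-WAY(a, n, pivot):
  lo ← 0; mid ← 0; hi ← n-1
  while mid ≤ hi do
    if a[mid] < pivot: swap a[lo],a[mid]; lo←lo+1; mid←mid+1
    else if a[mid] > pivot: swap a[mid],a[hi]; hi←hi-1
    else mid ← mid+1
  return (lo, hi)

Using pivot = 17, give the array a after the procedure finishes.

[15,14,13,12,11,10,9,8,4,17]

lo=0 mid=0 hi=9
17=17: mid=1
15<17: swap(0,1), lo=1 mid=2 ⇒ [15,17,14,13,12,11,10,9,8,4]
14<17: swap(1,2), lo=2 mid=3 ⇒ [15,14,17,13,12,11,10,9,8,4]
13<17: swap(2,3), lo=3 mid=4 ⇒ [15,14,13,17,12,11,10,9,8,4]
12<17: swap(3,4), lo=4 mid=5 ⇒ [15,14,13,12,17,11,10,9,8,4]
11<17: swap(4,5), lo=5 mid=6 ⇒ [15,14,13,12,11,17,10,9,8,4]
10<17: swap(5,6), lo=6 mid=7 ⇒ [15,14,13,12,11,10,17,9,8,4]
9<17: swap(6,7), lo=7 mid=8 ⇒ [15,14,13,12,11,10,9,17,8,4]
8<17: swap(7,8), lo=8 mid=9 ⇒ [15,14,13,12,11,10,9,8,17,4]
4<17: swap(8,9), lo=9 mid=10 ⇒ [15,14,13,12,11,10,9,8,4,17]
done. lo=9 hi=9; a=[15,14,13,12,11,10,9,8,4,17]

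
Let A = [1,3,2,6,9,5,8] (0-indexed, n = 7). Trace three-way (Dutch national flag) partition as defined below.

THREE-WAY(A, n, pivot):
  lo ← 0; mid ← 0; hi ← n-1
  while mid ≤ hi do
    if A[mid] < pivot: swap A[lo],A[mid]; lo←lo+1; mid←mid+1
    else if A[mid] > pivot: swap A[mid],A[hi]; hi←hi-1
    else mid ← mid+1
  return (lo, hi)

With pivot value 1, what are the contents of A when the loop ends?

lo=0 mid=0 hi=6
1=1: mid=1
3>1: swap(1,6), hi=5 ⇒ [1,8,2,6,9,5,3]
8>1: swap(1,5), hi=4 ⇒ [1,5,2,6,9,8,3]
5>1: swap(1,4), hi=3 ⇒ [1,9,2,6,5,8,3]
9>1: swap(1,3), hi=2 ⇒ [1,6,2,9,5,8,3]
6>1: swap(1,2), hi=1 ⇒ [1,2,6,9,5,8,3]
2>1: swap(1,1), hi=0 ⇒ [1,2,6,9,5,8,3]
done. lo=0 hi=0; A=[1,2,6,9,5,8,3]

[1,2,6,9,5,8,3]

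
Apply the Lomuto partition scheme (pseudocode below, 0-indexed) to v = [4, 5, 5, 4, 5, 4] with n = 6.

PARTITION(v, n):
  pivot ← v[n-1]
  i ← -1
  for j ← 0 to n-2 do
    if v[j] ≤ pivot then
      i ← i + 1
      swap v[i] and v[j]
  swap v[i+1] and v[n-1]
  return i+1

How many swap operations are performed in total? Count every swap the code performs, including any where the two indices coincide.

pivot = v[5] = 4; i = -1
j=0: v[0]=4 ≤ 4 → i=0, swap v[0],v[0] (no change) → [4, 5, 5, 4, 5, 4]
j=1: v[1]=5 > 4 → no swap
j=2: v[2]=5 > 4 → no swap
j=3: v[3]=4 ≤ 4 → i=1, swap v[1],v[3] → [4, 4, 5, 5, 5, 4]
j=4: v[4]=5 > 4 → no swap
final swap v[2],v[5] → [4, 4, 4, 5, 5, 5]; return 2

3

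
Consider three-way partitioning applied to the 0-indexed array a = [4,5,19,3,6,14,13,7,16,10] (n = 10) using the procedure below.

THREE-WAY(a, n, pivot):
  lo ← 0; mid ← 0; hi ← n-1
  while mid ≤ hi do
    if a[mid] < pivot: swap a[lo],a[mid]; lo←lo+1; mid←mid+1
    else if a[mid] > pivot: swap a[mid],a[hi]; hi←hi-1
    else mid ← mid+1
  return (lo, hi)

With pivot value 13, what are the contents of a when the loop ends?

lo=0 mid=0 hi=9
4<13: swap(0,0), lo=1 mid=1 ⇒ [4,5,19,3,6,14,13,7,16,10]
5<13: swap(1,1), lo=2 mid=2 ⇒ [4,5,19,3,6,14,13,7,16,10]
19>13: swap(2,9), hi=8 ⇒ [4,5,10,3,6,14,13,7,16,19]
10<13: swap(2,2), lo=3 mid=3 ⇒ [4,5,10,3,6,14,13,7,16,19]
3<13: swap(3,3), lo=4 mid=4 ⇒ [4,5,10,3,6,14,13,7,16,19]
6<13: swap(4,4), lo=5 mid=5 ⇒ [4,5,10,3,6,14,13,7,16,19]
14>13: swap(5,8), hi=7 ⇒ [4,5,10,3,6,16,13,7,14,19]
16>13: swap(5,7), hi=6 ⇒ [4,5,10,3,6,7,13,16,14,19]
7<13: swap(5,5), lo=6 mid=6 ⇒ [4,5,10,3,6,7,13,16,14,19]
13=13: mid=7
done. lo=6 hi=6; a=[4,5,10,3,6,7,13,16,14,19]

[4,5,10,3,6,7,13,16,14,19]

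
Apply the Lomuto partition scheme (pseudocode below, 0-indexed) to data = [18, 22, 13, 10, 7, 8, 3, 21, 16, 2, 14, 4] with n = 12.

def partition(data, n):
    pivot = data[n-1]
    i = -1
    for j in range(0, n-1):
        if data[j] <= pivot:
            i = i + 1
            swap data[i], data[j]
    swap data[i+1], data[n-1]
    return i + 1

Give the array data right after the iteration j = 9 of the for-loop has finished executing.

[3, 2, 13, 10, 7, 8, 18, 21, 16, 22, 14, 4]

pivot = data[11] = 4; i = -1
j=0: data[0]=18 > 4 → no swap
j=1: data[1]=22 > 4 → no swap
j=2: data[2]=13 > 4 → no swap
j=3: data[3]=10 > 4 → no swap
j=4: data[4]=7 > 4 → no swap
j=5: data[5]=8 > 4 → no swap
j=6: data[6]=3 ≤ 4 → i=0, swap data[0],data[6] → [3, 22, 13, 10, 7, 8, 18, 21, 16, 2, 14, 4]
j=7: data[7]=21 > 4 → no swap
j=8: data[8]=16 > 4 → no swap
j=9: data[9]=2 ≤ 4 → i=1, swap data[1],data[9] → [3, 2, 13, 10, 7, 8, 18, 21, 16, 22, 14, 4]
(after j=9) data = [3, 2, 13, 10, 7, 8, 18, 21, 16, 22, 14, 4]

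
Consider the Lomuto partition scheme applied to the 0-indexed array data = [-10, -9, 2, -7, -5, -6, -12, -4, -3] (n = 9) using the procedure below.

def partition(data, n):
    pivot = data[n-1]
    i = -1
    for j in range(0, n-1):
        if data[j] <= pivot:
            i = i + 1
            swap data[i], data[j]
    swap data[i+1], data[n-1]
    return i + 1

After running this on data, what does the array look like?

[-10, -9, -7, -5, -6, -12, -4, -3, 2]

pivot = data[8] = -3; i = -1
j=0: data[0]=-10 ≤ -3 → i=0, swap data[0],data[0] (no change) → [-10, -9, 2, -7, -5, -6, -12, -4, -3]
j=1: data[1]=-9 ≤ -3 → i=1, swap data[1],data[1] (no change) → [-10, -9, 2, -7, -5, -6, -12, -4, -3]
j=2: data[2]=2 > -3 → no swap
j=3: data[3]=-7 ≤ -3 → i=2, swap data[2],data[3] → [-10, -9, -7, 2, -5, -6, -12, -4, -3]
j=4: data[4]=-5 ≤ -3 → i=3, swap data[3],data[4] → [-10, -9, -7, -5, 2, -6, -12, -4, -3]
j=5: data[5]=-6 ≤ -3 → i=4, swap data[4],data[5] → [-10, -9, -7, -5, -6, 2, -12, -4, -3]
j=6: data[6]=-12 ≤ -3 → i=5, swap data[5],data[6] → [-10, -9, -7, -5, -6, -12, 2, -4, -3]
j=7: data[7]=-4 ≤ -3 → i=6, swap data[6],data[7] → [-10, -9, -7, -5, -6, -12, -4, 2, -3]
final swap data[7],data[8] → [-10, -9, -7, -5, -6, -12, -4, -3, 2]; return 7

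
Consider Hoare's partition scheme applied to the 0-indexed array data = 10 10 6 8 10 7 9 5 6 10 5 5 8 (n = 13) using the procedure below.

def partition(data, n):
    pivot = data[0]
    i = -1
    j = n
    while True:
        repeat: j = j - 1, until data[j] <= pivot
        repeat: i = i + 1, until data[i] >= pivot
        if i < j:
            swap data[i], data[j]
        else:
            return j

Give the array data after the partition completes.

8 5 6 8 5 7 9 5 6 10 10 10 10

pivot = data[0] = 10; i = -1, j = 13
j→12 (data[12]=8≤10), i→0 (data[0]=10≥10); i<j, swap → 8 10 6 8 10 7 9 5 6 10 5 5 10
j→11 (data[11]=5≤10), i→1 (data[1]=10≥10); i<j, swap → 8 5 6 8 10 7 9 5 6 10 5 10 10
j→10 (data[10]=5≤10), i→4 (data[4]=10≥10); i<j, swap → 8 5 6 8 5 7 9 5 6 10 10 10 10
j→9, i→9; i≥j, return j=9. data = 8 5 6 8 5 7 9 5 6 10 10 10 10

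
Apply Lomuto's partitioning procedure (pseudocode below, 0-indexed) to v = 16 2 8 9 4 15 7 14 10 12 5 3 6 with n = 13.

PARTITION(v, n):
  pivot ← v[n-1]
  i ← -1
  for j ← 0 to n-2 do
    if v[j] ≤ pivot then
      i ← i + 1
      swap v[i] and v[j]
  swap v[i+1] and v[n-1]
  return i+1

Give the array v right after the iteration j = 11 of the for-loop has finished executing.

2 4 5 3 16 15 7 14 10 12 8 9 6

pivot=6, i=-1
j=0: 16>6, skip
j=1: 2≤6, i=0, swap(0,1) ⇒ 2 16 8 9 4 15 7 14 10 12 5 3 6
j=2: 8>6, skip
j=3: 9>6, skip
j=4: 4≤6, i=1, swap(1,4) ⇒ 2 4 8 9 16 15 7 14 10 12 5 3 6
j=5: 15>6, skip
j=6: 7>6, skip
j=7: 14>6, skip
j=8: 10>6, skip
j=9: 12>6, skip
j=10: 5≤6, i=2, swap(2,10) ⇒ 2 4 5 9 16 15 7 14 10 12 8 3 6
j=11: 3≤6, i=3, swap(3,11) ⇒ 2 4 5 3 16 15 7 14 10 12 8 9 6
(after j=11) v = 2 4 5 3 16 15 7 14 10 12 8 9 6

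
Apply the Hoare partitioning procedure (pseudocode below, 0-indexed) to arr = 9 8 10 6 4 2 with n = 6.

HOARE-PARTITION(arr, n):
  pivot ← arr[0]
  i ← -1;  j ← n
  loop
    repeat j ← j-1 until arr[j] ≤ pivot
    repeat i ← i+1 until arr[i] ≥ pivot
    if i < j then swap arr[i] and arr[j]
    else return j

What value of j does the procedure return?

pivot = arr[0] = 9; i = -1, j = 6
j→5 (arr[5]=2≤9), i→0 (arr[0]=9≥9); i<j, swap → 2 8 10 6 4 9
j→4 (arr[4]=4≤9), i→2 (arr[2]=10≥9); i<j, swap → 2 8 4 6 10 9
j→3, i→4; i≥j, return j=3. arr = 2 8 4 6 10 9

3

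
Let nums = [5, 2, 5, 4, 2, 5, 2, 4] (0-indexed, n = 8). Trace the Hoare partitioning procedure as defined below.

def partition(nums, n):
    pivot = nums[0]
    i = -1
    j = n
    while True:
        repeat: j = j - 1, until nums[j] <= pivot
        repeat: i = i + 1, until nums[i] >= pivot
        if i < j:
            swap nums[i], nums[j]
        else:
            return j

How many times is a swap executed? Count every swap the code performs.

2

pivot = nums[0] = 5; i = -1, j = 8
j→7 (nums[7]=4≤5), i→0 (nums[0]=5≥5); i<j, swap → [4, 2, 5, 4, 2, 5, 2, 5]
j→6 (nums[6]=2≤5), i→2 (nums[2]=5≥5); i<j, swap → [4, 2, 2, 4, 2, 5, 5, 5]
j→5, i→5; i≥j, return j=5. nums = [4, 2, 2, 4, 2, 5, 5, 5]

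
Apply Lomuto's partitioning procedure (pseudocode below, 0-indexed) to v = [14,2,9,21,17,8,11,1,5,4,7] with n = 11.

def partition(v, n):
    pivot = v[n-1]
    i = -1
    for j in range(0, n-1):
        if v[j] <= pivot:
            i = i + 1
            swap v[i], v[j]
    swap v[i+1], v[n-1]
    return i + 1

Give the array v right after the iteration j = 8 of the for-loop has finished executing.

pivot=7, i=-1
j=0: 14>7, skip
j=1: 2≤7, i=0, swap(0,1) ⇒ [2,14,9,21,17,8,11,1,5,4,7]
j=2: 9>7, skip
j=3: 21>7, skip
j=4: 17>7, skip
j=5: 8>7, skip
j=6: 11>7, skip
j=7: 1≤7, i=1, swap(1,7) ⇒ [2,1,9,21,17,8,11,14,5,4,7]
j=8: 5≤7, i=2, swap(2,8) ⇒ [2,1,5,21,17,8,11,14,9,4,7]
(after j=8) v = [2,1,5,21,17,8,11,14,9,4,7]

[2,1,5,21,17,8,11,14,9,4,7]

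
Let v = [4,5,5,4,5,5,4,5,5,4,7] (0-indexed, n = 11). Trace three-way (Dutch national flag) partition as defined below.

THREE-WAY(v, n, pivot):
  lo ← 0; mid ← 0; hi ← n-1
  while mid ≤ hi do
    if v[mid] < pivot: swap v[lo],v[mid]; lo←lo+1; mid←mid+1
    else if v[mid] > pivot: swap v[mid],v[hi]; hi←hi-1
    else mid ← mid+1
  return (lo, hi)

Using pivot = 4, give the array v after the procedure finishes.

lo=0 mid=0 hi=10
4=4: mid=1
5>4: swap(1,10), hi=9 ⇒ [4,7,5,4,5,5,4,5,5,4,5]
7>4: swap(1,9), hi=8 ⇒ [4,4,5,4,5,5,4,5,5,7,5]
4=4: mid=2
5>4: swap(2,8), hi=7 ⇒ [4,4,5,4,5,5,4,5,5,7,5]
5>4: swap(2,7), hi=6 ⇒ [4,4,5,4,5,5,4,5,5,7,5]
5>4: swap(2,6), hi=5 ⇒ [4,4,4,4,5,5,5,5,5,7,5]
4=4: mid=3
4=4: mid=4
5>4: swap(4,5), hi=4 ⇒ [4,4,4,4,5,5,5,5,5,7,5]
5>4: swap(4,4), hi=3 ⇒ [4,4,4,4,5,5,5,5,5,7,5]
done. lo=0 hi=3; v=[4,4,4,4,5,5,5,5,5,7,5]

[4,4,4,4,5,5,5,5,5,7,5]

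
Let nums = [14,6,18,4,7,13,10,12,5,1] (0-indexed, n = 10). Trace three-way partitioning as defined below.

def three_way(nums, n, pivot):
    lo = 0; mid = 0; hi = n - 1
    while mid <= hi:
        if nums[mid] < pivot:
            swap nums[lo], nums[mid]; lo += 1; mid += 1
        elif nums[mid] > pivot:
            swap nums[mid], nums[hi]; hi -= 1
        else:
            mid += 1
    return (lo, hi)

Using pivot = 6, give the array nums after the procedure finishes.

pivot = 6; lo=0, mid=0, hi=9
nums[mid]=14>6: swap nums[0],nums[9]; hi=8 → [1,6,18,4,7,13,10,12,5,14]
nums[mid]=1<6: swap nums[0],nums[0]; lo=1,mid=1 → [1,6,18,4,7,13,10,12,5,14]
nums[mid]=6=6: mid=2
nums[mid]=18>6: swap nums[2],nums[8]; hi=7 → [1,6,5,4,7,13,10,12,18,14]
nums[mid]=5<6: swap nums[1],nums[2]; lo=2,mid=3 → [1,5,6,4,7,13,10,12,18,14]
nums[mid]=4<6: swap nums[2],nums[3]; lo=3,mid=4 → [1,5,4,6,7,13,10,12,18,14]
nums[mid]=7>6: swap nums[4],nums[7]; hi=6 → [1,5,4,6,12,13,10,7,18,14]
nums[mid]=12>6: swap nums[4],nums[6]; hi=5 → [1,5,4,6,10,13,12,7,18,14]
nums[mid]=10>6: swap nums[4],nums[5]; hi=4 → [1,5,4,6,13,10,12,7,18,14]
nums[mid]=13>6: swap nums[4],nums[4]; hi=3 → [1,5,4,6,13,10,12,7,18,14]
end: lo=3, hi=3; nums = [1,5,4,6,13,10,12,7,18,14]

[1,5,4,6,13,10,12,7,18,14]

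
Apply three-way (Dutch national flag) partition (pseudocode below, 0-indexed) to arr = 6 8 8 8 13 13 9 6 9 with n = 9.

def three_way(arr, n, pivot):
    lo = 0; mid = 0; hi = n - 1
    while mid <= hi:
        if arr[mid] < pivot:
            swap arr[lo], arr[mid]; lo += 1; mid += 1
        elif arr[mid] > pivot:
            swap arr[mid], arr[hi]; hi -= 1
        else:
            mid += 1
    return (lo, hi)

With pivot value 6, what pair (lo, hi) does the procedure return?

pivot = 6; lo=0, mid=0, hi=8
arr[mid]=6=6: mid=1
arr[mid]=8>6: swap arr[1],arr[8]; hi=7 → 6 9 8 8 13 13 9 6 8
arr[mid]=9>6: swap arr[1],arr[7]; hi=6 → 6 6 8 8 13 13 9 9 8
arr[mid]=6=6: mid=2
arr[mid]=8>6: swap arr[2],arr[6]; hi=5 → 6 6 9 8 13 13 8 9 8
arr[mid]=9>6: swap arr[2],arr[5]; hi=4 → 6 6 13 8 13 9 8 9 8
arr[mid]=13>6: swap arr[2],arr[4]; hi=3 → 6 6 13 8 13 9 8 9 8
arr[mid]=13>6: swap arr[2],arr[3]; hi=2 → 6 6 8 13 13 9 8 9 8
arr[mid]=8>6: swap arr[2],arr[2]; hi=1 → 6 6 8 13 13 9 8 9 8
end: lo=0, hi=1; arr = 6 6 8 13 13 9 8 9 8

(0, 1)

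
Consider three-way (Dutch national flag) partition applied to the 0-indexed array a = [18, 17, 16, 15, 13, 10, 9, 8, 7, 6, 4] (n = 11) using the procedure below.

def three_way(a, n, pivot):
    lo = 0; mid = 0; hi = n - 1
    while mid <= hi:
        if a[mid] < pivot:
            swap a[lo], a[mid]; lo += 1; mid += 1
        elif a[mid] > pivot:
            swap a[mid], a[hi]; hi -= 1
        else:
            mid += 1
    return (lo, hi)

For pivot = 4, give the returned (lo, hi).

pivot = 4; lo=0, mid=0, hi=10
a[mid]=18>4: swap a[0],a[10]; hi=9 → [4, 17, 16, 15, 13, 10, 9, 8, 7, 6, 18]
a[mid]=4=4: mid=1
a[mid]=17>4: swap a[1],a[9]; hi=8 → [4, 6, 16, 15, 13, 10, 9, 8, 7, 17, 18]
a[mid]=6>4: swap a[1],a[8]; hi=7 → [4, 7, 16, 15, 13, 10, 9, 8, 6, 17, 18]
a[mid]=7>4: swap a[1],a[7]; hi=6 → [4, 8, 16, 15, 13, 10, 9, 7, 6, 17, 18]
a[mid]=8>4: swap a[1],a[6]; hi=5 → [4, 9, 16, 15, 13, 10, 8, 7, 6, 17, 18]
a[mid]=9>4: swap a[1],a[5]; hi=4 → [4, 10, 16, 15, 13, 9, 8, 7, 6, 17, 18]
a[mid]=10>4: swap a[1],a[4]; hi=3 → [4, 13, 16, 15, 10, 9, 8, 7, 6, 17, 18]
a[mid]=13>4: swap a[1],a[3]; hi=2 → [4, 15, 16, 13, 10, 9, 8, 7, 6, 17, 18]
a[mid]=15>4: swap a[1],a[2]; hi=1 → [4, 16, 15, 13, 10, 9, 8, 7, 6, 17, 18]
a[mid]=16>4: swap a[1],a[1]; hi=0 → [4, 16, 15, 13, 10, 9, 8, 7, 6, 17, 18]
end: lo=0, hi=0; a = [4, 16, 15, 13, 10, 9, 8, 7, 6, 17, 18]

(0, 0)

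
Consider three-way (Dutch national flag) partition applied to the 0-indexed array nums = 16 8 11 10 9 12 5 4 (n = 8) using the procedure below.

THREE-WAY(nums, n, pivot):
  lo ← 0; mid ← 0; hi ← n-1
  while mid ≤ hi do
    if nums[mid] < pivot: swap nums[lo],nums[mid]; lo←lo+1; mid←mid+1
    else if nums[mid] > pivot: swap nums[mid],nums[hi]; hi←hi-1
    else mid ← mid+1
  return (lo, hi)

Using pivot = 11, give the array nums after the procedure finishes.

pivot = 11; lo=0, mid=0, hi=7
nums[mid]=16>11: swap nums[0],nums[7]; hi=6 → 4 8 11 10 9 12 5 16
nums[mid]=4<11: swap nums[0],nums[0]; lo=1,mid=1 → 4 8 11 10 9 12 5 16
nums[mid]=8<11: swap nums[1],nums[1]; lo=2,mid=2 → 4 8 11 10 9 12 5 16
nums[mid]=11=11: mid=3
nums[mid]=10<11: swap nums[2],nums[3]; lo=3,mid=4 → 4 8 10 11 9 12 5 16
nums[mid]=9<11: swap nums[3],nums[4]; lo=4,mid=5 → 4 8 10 9 11 12 5 16
nums[mid]=12>11: swap nums[5],nums[6]; hi=5 → 4 8 10 9 11 5 12 16
nums[mid]=5<11: swap nums[4],nums[5]; lo=5,mid=6 → 4 8 10 9 5 11 12 16
end: lo=5, hi=5; nums = 4 8 10 9 5 11 12 16

4 8 10 9 5 11 12 16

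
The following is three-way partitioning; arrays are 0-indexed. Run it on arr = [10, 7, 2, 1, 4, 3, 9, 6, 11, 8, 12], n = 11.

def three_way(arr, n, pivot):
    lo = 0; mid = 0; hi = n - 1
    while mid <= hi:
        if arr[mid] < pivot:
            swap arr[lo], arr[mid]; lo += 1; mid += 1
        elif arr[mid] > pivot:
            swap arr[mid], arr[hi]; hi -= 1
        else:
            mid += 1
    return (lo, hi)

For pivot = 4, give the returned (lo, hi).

(3, 3)

pivot = 4; lo=0, mid=0, hi=10
arr[mid]=10>4: swap arr[0],arr[10]; hi=9 → [12, 7, 2, 1, 4, 3, 9, 6, 11, 8, 10]
arr[mid]=12>4: swap arr[0],arr[9]; hi=8 → [8, 7, 2, 1, 4, 3, 9, 6, 11, 12, 10]
arr[mid]=8>4: swap arr[0],arr[8]; hi=7 → [11, 7, 2, 1, 4, 3, 9, 6, 8, 12, 10]
arr[mid]=11>4: swap arr[0],arr[7]; hi=6 → [6, 7, 2, 1, 4, 3, 9, 11, 8, 12, 10]
arr[mid]=6>4: swap arr[0],arr[6]; hi=5 → [9, 7, 2, 1, 4, 3, 6, 11, 8, 12, 10]
arr[mid]=9>4: swap arr[0],arr[5]; hi=4 → [3, 7, 2, 1, 4, 9, 6, 11, 8, 12, 10]
arr[mid]=3<4: swap arr[0],arr[0]; lo=1,mid=1 → [3, 7, 2, 1, 4, 9, 6, 11, 8, 12, 10]
arr[mid]=7>4: swap arr[1],arr[4]; hi=3 → [3, 4, 2, 1, 7, 9, 6, 11, 8, 12, 10]
arr[mid]=4=4: mid=2
arr[mid]=2<4: swap arr[1],arr[2]; lo=2,mid=3 → [3, 2, 4, 1, 7, 9, 6, 11, 8, 12, 10]
arr[mid]=1<4: swap arr[2],arr[3]; lo=3,mid=4 → [3, 2, 1, 4, 7, 9, 6, 11, 8, 12, 10]
end: lo=3, hi=3; arr = [3, 2, 1, 4, 7, 9, 6, 11, 8, 12, 10]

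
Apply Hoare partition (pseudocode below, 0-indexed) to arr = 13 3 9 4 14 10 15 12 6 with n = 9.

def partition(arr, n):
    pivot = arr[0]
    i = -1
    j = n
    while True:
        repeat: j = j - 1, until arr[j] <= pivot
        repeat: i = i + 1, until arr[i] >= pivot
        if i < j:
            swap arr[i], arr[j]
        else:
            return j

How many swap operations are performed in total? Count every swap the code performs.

2

pivot = arr[0] = 13; i = -1, j = 9
j→8 (arr[8]=6≤13), i→0 (arr[0]=13≥13); i<j, swap → 6 3 9 4 14 10 15 12 13
j→7 (arr[7]=12≤13), i→4 (arr[4]=14≥13); i<j, swap → 6 3 9 4 12 10 15 14 13
j→5, i→6; i≥j, return j=5. arr = 6 3 9 4 12 10 15 14 13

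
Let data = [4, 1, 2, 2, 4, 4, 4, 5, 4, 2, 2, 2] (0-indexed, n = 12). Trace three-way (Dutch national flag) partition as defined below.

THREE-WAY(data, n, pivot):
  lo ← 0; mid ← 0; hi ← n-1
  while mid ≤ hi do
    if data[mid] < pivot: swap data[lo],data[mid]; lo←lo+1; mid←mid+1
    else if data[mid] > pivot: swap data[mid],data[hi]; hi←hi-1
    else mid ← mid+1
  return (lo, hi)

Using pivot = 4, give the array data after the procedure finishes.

lo=0 mid=0 hi=11
4=4: mid=1
1<4: swap(0,1), lo=1 mid=2 ⇒ [1, 4, 2, 2, 4, 4, 4, 5, 4, 2, 2, 2]
2<4: swap(1,2), lo=2 mid=3 ⇒ [1, 2, 4, 2, 4, 4, 4, 5, 4, 2, 2, 2]
2<4: swap(2,3), lo=3 mid=4 ⇒ [1, 2, 2, 4, 4, 4, 4, 5, 4, 2, 2, 2]
4=4: mid=5
4=4: mid=6
4=4: mid=7
5>4: swap(7,11), hi=10 ⇒ [1, 2, 2, 4, 4, 4, 4, 2, 4, 2, 2, 5]
2<4: swap(3,7), lo=4 mid=8 ⇒ [1, 2, 2, 2, 4, 4, 4, 4, 4, 2, 2, 5]
4=4: mid=9
2<4: swap(4,9), lo=5 mid=10 ⇒ [1, 2, 2, 2, 2, 4, 4, 4, 4, 4, 2, 5]
2<4: swap(5,10), lo=6 mid=11 ⇒ [1, 2, 2, 2, 2, 2, 4, 4, 4, 4, 4, 5]
done. lo=6 hi=10; data=[1, 2, 2, 2, 2, 2, 4, 4, 4, 4, 4, 5]

[1, 2, 2, 2, 2, 2, 4, 4, 4, 4, 4, 5]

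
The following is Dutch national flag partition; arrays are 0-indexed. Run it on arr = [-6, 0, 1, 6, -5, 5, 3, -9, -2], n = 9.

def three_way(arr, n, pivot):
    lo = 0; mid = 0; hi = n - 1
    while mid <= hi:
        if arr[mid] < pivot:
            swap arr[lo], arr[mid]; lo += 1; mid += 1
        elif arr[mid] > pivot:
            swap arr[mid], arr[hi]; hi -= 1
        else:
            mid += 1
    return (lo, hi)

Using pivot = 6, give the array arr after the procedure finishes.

[-6, 0, 1, -5, 5, 3, -9, -2, 6]

pivot = 6; lo=0, mid=0, hi=8
arr[mid]=-6<6: swap arr[0],arr[0]; lo=1,mid=1 → [-6, 0, 1, 6, -5, 5, 3, -9, -2]
arr[mid]=0<6: swap arr[1],arr[1]; lo=2,mid=2 → [-6, 0, 1, 6, -5, 5, 3, -9, -2]
arr[mid]=1<6: swap arr[2],arr[2]; lo=3,mid=3 → [-6, 0, 1, 6, -5, 5, 3, -9, -2]
arr[mid]=6=6: mid=4
arr[mid]=-5<6: swap arr[3],arr[4]; lo=4,mid=5 → [-6, 0, 1, -5, 6, 5, 3, -9, -2]
arr[mid]=5<6: swap arr[4],arr[5]; lo=5,mid=6 → [-6, 0, 1, -5, 5, 6, 3, -9, -2]
arr[mid]=3<6: swap arr[5],arr[6]; lo=6,mid=7 → [-6, 0, 1, -5, 5, 3, 6, -9, -2]
arr[mid]=-9<6: swap arr[6],arr[7]; lo=7,mid=8 → [-6, 0, 1, -5, 5, 3, -9, 6, -2]
arr[mid]=-2<6: swap arr[7],arr[8]; lo=8,mid=9 → [-6, 0, 1, -5, 5, 3, -9, -2, 6]
end: lo=8, hi=8; arr = [-6, 0, 1, -5, 5, 3, -9, -2, 6]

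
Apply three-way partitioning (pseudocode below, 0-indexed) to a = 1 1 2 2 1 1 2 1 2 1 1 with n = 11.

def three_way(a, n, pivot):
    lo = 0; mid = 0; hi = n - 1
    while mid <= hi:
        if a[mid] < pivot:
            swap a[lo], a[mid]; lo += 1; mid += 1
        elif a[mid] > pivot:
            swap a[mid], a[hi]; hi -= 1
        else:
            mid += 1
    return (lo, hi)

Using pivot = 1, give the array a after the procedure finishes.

pivot = 1; lo=0, mid=0, hi=10
a[mid]=1=1: mid=1
a[mid]=1=1: mid=2
a[mid]=2>1: swap a[2],a[10]; hi=9 → 1 1 1 2 1 1 2 1 2 1 2
a[mid]=1=1: mid=3
a[mid]=2>1: swap a[3],a[9]; hi=8 → 1 1 1 1 1 1 2 1 2 2 2
a[mid]=1=1: mid=4
a[mid]=1=1: mid=5
a[mid]=1=1: mid=6
a[mid]=2>1: swap a[6],a[8]; hi=7 → 1 1 1 1 1 1 2 1 2 2 2
a[mid]=2>1: swap a[6],a[7]; hi=6 → 1 1 1 1 1 1 1 2 2 2 2
a[mid]=1=1: mid=7
end: lo=0, hi=6; a = 1 1 1 1 1 1 1 2 2 2 2

1 1 1 1 1 1 1 2 2 2 2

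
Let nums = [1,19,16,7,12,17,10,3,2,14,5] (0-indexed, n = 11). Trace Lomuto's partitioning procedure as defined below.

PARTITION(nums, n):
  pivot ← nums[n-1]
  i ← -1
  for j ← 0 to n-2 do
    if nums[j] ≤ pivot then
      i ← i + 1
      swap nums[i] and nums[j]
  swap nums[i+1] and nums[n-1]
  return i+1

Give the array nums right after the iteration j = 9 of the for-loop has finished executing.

pivot = nums[10] = 5; i = -1
j=0: nums[0]=1 ≤ 5 → i=0, swap nums[0],nums[0] (no change) → [1,19,16,7,12,17,10,3,2,14,5]
j=1: nums[1]=19 > 5 → no swap
j=2: nums[2]=16 > 5 → no swap
j=3: nums[3]=7 > 5 → no swap
j=4: nums[4]=12 > 5 → no swap
j=5: nums[5]=17 > 5 → no swap
j=6: nums[6]=10 > 5 → no swap
j=7: nums[7]=3 ≤ 5 → i=1, swap nums[1],nums[7] → [1,3,16,7,12,17,10,19,2,14,5]
j=8: nums[8]=2 ≤ 5 → i=2, swap nums[2],nums[8] → [1,3,2,7,12,17,10,19,16,14,5]
j=9: nums[9]=14 > 5 → no swap
(after j=9) nums = [1,3,2,7,12,17,10,19,16,14,5]

[1,3,2,7,12,17,10,19,16,14,5]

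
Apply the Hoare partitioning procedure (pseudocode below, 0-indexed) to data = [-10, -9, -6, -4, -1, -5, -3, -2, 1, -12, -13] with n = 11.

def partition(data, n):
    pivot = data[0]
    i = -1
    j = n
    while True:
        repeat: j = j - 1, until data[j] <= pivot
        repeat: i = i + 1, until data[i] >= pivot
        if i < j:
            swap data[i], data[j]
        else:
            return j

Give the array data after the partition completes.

[-13, -12, -6, -4, -1, -5, -3, -2, 1, -9, -10]

pivot = data[0] = -10; i = -1, j = 11
j→10 (data[10]=-13≤-10), i→0 (data[0]=-10≥-10); i<j, swap → [-13, -9, -6, -4, -1, -5, -3, -2, 1, -12, -10]
j→9 (data[9]=-12≤-10), i→1 (data[1]=-9≥-10); i<j, swap → [-13, -12, -6, -4, -1, -5, -3, -2, 1, -9, -10]
j→1, i→2; i≥j, return j=1. data = [-13, -12, -6, -4, -1, -5, -3, -2, 1, -9, -10]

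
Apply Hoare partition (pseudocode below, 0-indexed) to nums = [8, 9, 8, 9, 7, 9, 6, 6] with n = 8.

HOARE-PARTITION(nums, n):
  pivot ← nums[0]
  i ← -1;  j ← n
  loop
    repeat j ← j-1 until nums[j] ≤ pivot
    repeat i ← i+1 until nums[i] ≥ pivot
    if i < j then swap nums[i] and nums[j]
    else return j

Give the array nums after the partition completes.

pivot = nums[0] = 8; i = -1, j = 8
j→7 (nums[7]=6≤8), i→0 (nums[0]=8≥8); i<j, swap → [6, 9, 8, 9, 7, 9, 6, 8]
j→6 (nums[6]=6≤8), i→1 (nums[1]=9≥8); i<j, swap → [6, 6, 8, 9, 7, 9, 9, 8]
j→4 (nums[4]=7≤8), i→2 (nums[2]=8≥8); i<j, swap → [6, 6, 7, 9, 8, 9, 9, 8]
j→2, i→3; i≥j, return j=2. nums = [6, 6, 7, 9, 8, 9, 9, 8]

[6, 6, 7, 9, 8, 9, 9, 8]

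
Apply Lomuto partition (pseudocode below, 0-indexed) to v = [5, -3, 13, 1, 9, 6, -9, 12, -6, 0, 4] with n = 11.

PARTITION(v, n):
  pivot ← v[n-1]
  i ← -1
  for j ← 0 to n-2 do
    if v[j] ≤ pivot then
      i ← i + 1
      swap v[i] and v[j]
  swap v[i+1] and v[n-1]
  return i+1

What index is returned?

pivot = v[10] = 4; i = -1
j=0: v[0]=5 > 4 → no swap
j=1: v[1]=-3 ≤ 4 → i=0, swap v[0],v[1] → [-3, 5, 13, 1, 9, 6, -9, 12, -6, 0, 4]
j=2: v[2]=13 > 4 → no swap
j=3: v[3]=1 ≤ 4 → i=1, swap v[1],v[3] → [-3, 1, 13, 5, 9, 6, -9, 12, -6, 0, 4]
j=4: v[4]=9 > 4 → no swap
j=5: v[5]=6 > 4 → no swap
j=6: v[6]=-9 ≤ 4 → i=2, swap v[2],v[6] → [-3, 1, -9, 5, 9, 6, 13, 12, -6, 0, 4]
j=7: v[7]=12 > 4 → no swap
j=8: v[8]=-6 ≤ 4 → i=3, swap v[3],v[8] → [-3, 1, -9, -6, 9, 6, 13, 12, 5, 0, 4]
j=9: v[9]=0 ≤ 4 → i=4, swap v[4],v[9] → [-3, 1, -9, -6, 0, 6, 13, 12, 5, 9, 4]
final swap v[5],v[10] → [-3, 1, -9, -6, 0, 4, 13, 12, 5, 9, 6]; return 5

5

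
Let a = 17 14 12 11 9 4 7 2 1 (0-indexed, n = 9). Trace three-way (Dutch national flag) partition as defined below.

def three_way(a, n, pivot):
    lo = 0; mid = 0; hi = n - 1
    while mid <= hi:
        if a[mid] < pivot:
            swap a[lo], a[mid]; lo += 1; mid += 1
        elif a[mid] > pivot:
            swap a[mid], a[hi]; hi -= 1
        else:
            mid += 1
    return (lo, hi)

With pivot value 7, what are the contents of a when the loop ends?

pivot = 7; lo=0, mid=0, hi=8
a[mid]=17>7: swap a[0],a[8]; hi=7 → 1 14 12 11 9 4 7 2 17
a[mid]=1<7: swap a[0],a[0]; lo=1,mid=1 → 1 14 12 11 9 4 7 2 17
a[mid]=14>7: swap a[1],a[7]; hi=6 → 1 2 12 11 9 4 7 14 17
a[mid]=2<7: swap a[1],a[1]; lo=2,mid=2 → 1 2 12 11 9 4 7 14 17
a[mid]=12>7: swap a[2],a[6]; hi=5 → 1 2 7 11 9 4 12 14 17
a[mid]=7=7: mid=3
a[mid]=11>7: swap a[3],a[5]; hi=4 → 1 2 7 4 9 11 12 14 17
a[mid]=4<7: swap a[2],a[3]; lo=3,mid=4 → 1 2 4 7 9 11 12 14 17
a[mid]=9>7: swap a[4],a[4]; hi=3 → 1 2 4 7 9 11 12 14 17
end: lo=3, hi=3; a = 1 2 4 7 9 11 12 14 17

1 2 4 7 9 11 12 14 17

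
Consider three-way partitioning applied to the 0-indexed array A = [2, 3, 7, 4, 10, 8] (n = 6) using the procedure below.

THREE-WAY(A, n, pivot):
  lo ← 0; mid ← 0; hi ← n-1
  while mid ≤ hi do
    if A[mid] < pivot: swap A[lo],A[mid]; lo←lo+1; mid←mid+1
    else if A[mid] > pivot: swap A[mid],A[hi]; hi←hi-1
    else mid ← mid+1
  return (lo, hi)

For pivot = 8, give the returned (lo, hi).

pivot = 8; lo=0, mid=0, hi=5
A[mid]=2<8: swap A[0],A[0]; lo=1,mid=1 → [2, 3, 7, 4, 10, 8]
A[mid]=3<8: swap A[1],A[1]; lo=2,mid=2 → [2, 3, 7, 4, 10, 8]
A[mid]=7<8: swap A[2],A[2]; lo=3,mid=3 → [2, 3, 7, 4, 10, 8]
A[mid]=4<8: swap A[3],A[3]; lo=4,mid=4 → [2, 3, 7, 4, 10, 8]
A[mid]=10>8: swap A[4],A[5]; hi=4 → [2, 3, 7, 4, 8, 10]
A[mid]=8=8: mid=5
end: lo=4, hi=4; A = [2, 3, 7, 4, 8, 10]

(4, 4)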